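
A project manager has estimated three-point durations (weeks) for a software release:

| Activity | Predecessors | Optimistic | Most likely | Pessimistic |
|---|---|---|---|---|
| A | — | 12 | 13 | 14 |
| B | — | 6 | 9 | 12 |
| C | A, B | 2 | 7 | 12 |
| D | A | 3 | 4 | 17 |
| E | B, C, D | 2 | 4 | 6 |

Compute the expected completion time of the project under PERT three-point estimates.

24 weeks

te_A = (12 + 4·13 + 14)/6 = 78/6 = 13
te_B = (6 + 4·9 + 12)/6 = 54/6 = 9
te_C = (2 + 4·7 + 12)/6 = 42/6 = 7
te_D = (3 + 4·4 + 17)/6 = 36/6 = 6
te_E = (2 + 4·4 + 6)/6 = 24/6 = 4

Forward pass:
ES_A = 0; EF_A = 13
ES_B = 0; EF_B = 9
ES_C = max(EF_A=13, EF_B=9) = 13; EF_C = 13+7 = 20
ES_D = 13; EF_D = 13+6 = 19
ES_E = max(EF_B=9, EF_C=20, EF_D=19) = 20; EF_E = 20+4 = 24
Expected project duration μ = 24 weeks. Critical path: A → C → E.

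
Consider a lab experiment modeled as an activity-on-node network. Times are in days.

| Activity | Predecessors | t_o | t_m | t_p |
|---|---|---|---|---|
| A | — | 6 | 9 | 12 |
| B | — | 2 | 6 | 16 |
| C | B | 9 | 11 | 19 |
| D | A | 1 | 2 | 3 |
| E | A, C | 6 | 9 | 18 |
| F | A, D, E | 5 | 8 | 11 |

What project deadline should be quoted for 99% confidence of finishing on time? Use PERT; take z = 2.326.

45.5 days

te_A = (6 + 4·9 + 12)/6 = 54/6 = 9; σ²_A = ((12−6)/6)² = 1.000
te_B = (2 + 4·6 + 16)/6 = 42/6 = 7; σ²_B = ((16−2)/6)² = 5.444
te_C = (9 + 4·11 + 19)/6 = 72/6 = 12; σ²_C = ((19−9)/6)² = 2.778
te_D = (1 + 4·2 + 3)/6 = 12/6 = 2; σ²_D = ((3−1)/6)² = 0.111
te_E = (6 + 4·9 + 18)/6 = 60/6 = 10; σ²_E = ((18−6)/6)² = 4.000
te_F = (5 + 4·8 + 11)/6 = 48/6 = 8; σ²_F = ((11−5)/6)² = 1.000

Forward pass:
ES_A = 0; EF_A = 9
ES_B = 0; EF_B = 7
ES_C = 7; EF_C = 7+12 = 19
ES_D = 9; EF_D = 9+2 = 11
ES_E = max(EF_A=9, EF_C=19) = 19; EF_E = 19+10 = 29
ES_F = max(EF_A=9, EF_D=11, EF_E=29) = 29; EF_F = 29+8 = 37
Expected project duration μ = 37 days. Critical path: B → C → E → F.

Variance along critical path = 5.444 + 2.778 + 4.000 + 1.000 = 13.222; σ = 3.636 days.
D = μ + z·σ = 37 + 2.326·3.636 = 45.5 days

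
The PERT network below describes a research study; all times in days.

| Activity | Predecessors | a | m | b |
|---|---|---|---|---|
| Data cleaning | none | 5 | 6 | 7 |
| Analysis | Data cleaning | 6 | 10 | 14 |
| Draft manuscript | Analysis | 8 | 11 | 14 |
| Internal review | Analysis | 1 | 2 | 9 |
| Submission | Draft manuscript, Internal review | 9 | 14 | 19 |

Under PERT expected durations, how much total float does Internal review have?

8 days

te_Data cleaning = (5 + 4·6 + 7)/6 = 36/6 = 6
te_Analysis = (6 + 4·10 + 14)/6 = 60/6 = 10
te_Draft manuscript = (8 + 4·11 + 14)/6 = 66/6 = 11
te_Internal review = (1 + 4·2 + 9)/6 = 18/6 = 3
te_Submission = (9 + 4·14 + 19)/6 = 84/6 = 14

Forward pass:
ES_Data cleaning = 0; EF_Data cleaning = 6
ES_Analysis = 6; EF_Analysis = 6+10 = 16
ES_Draft manuscript = 16; EF_Draft manuscript = 16+11 = 27
ES_Internal review = 16; EF_Internal review = 16+3 = 19
ES_Submission = max(EF_Draft manuscript=27, EF_Internal review=19) = 27; EF_Submission = 27+14 = 41
Expected project duration μ = 41 days. Critical path: Data cleaning → Analysis → Draft manuscript → Submission.

Backward pass:
LF_Submission = 41; LS_Submission = 41−14 = 27
LF_Internal review = LS_Submission = 27; LS_Internal review = 27−3 = 24
LF_Draft manuscript = LS_Submission = 27; LS_Draft manuscript = 27−11 = 16
LF_Analysis = min(LS_Draft manuscript=16, LS_Internal review=24) = 16; LS_Analysis = 16−10 = 6
LF_Data cleaning = LS_Analysis = 6; LS_Data cleaning = 6−6 = 0
Slack_Internal review = LS_Internal review − ES_Internal review = 24 − 16 = 8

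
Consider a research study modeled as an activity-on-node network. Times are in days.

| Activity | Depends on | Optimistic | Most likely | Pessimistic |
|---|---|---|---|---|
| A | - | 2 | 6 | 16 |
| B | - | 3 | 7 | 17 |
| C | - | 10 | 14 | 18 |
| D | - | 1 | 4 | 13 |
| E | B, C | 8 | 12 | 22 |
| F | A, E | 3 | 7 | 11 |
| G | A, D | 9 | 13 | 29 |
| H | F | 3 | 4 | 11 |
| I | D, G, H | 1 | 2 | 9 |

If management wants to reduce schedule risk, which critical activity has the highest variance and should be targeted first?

E

te_A = (2 + 4·6 + 16)/6 = 42/6 = 7; σ²_A = ((16−2)/6)² = 5.444
te_B = (3 + 4·7 + 17)/6 = 48/6 = 8; σ²_B = ((17−3)/6)² = 5.444
te_C = (10 + 4·14 + 18)/6 = 84/6 = 14; σ²_C = ((18−10)/6)² = 1.778
te_D = (1 + 4·4 + 13)/6 = 30/6 = 5; σ²_D = ((13−1)/6)² = 4.000
te_E = (8 + 4·12 + 22)/6 = 78/6 = 13; σ²_E = ((22−8)/6)² = 5.444
te_F = (3 + 4·7 + 11)/6 = 42/6 = 7; σ²_F = ((11−3)/6)² = 1.778
te_G = (9 + 4·13 + 29)/6 = 90/6 = 15; σ²_G = ((29−9)/6)² = 11.111
te_H = (3 + 4·4 + 11)/6 = 30/6 = 5; σ²_H = ((11−3)/6)² = 1.778
te_I = (1 + 4·2 + 9)/6 = 18/6 = 3; σ²_I = ((9−1)/6)² = 1.778

Forward pass:
ES_A = 0; EF_A = 7
ES_B = 0; EF_B = 8
ES_C = 0; EF_C = 14
ES_D = 0; EF_D = 5
ES_E = max(EF_B=8, EF_C=14) = 14; EF_E = 14+13 = 27
ES_F = max(EF_A=7, EF_E=27) = 27; EF_F = 27+7 = 34
ES_G = max(EF_A=7, EF_D=5) = 7; EF_G = 7+15 = 22
ES_H = 34; EF_H = 34+5 = 39
ES_I = max(EF_D=5, EF_G=22, EF_H=39) = 39; EF_I = 39+3 = 42
Expected project duration μ = 42 days. Critical path: C → E → F → H → I.

Variances on critical path: σ²_C=1.778, σ²_E=5.444, σ²_F=1.778, σ²_H=1.778, σ²_I=1.778.
Largest is σ²_E = 5.444.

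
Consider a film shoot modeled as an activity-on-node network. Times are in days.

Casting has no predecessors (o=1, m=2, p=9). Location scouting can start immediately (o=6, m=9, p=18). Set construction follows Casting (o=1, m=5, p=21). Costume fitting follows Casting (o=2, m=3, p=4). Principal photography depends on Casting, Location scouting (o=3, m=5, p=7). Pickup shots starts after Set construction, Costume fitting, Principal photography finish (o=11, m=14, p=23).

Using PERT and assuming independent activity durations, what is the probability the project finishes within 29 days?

0.365

te_Casting = (1 + 4·2 + 9)/6 = 18/6 = 3; σ²_Casting = ((9−1)/6)² = 1.778
te_Location scouting = (6 + 4·9 + 18)/6 = 60/6 = 10; σ²_Location scouting = ((18−6)/6)² = 4.000
te_Set construction = (1 + 4·5 + 21)/6 = 42/6 = 7; σ²_Set construction = ((21−1)/6)² = 11.111
te_Costume fitting = (2 + 4·3 + 4)/6 = 18/6 = 3; σ²_Costume fitting = ((4−2)/6)² = 0.111
te_Principal photography = (3 + 4·5 + 7)/6 = 30/6 = 5; σ²_Principal photography = ((7−3)/6)² = 0.444
te_Pickup shots = (11 + 4·14 + 23)/6 = 90/6 = 15; σ²_Pickup shots = ((23−11)/6)² = 4.000

Forward pass:
ES_Casting = 0; EF_Casting = 3
ES_Location scouting = 0; EF_Location scouting = 10
ES_Set construction = 3; EF_Set construction = 3+7 = 10
ES_Costume fitting = 3; EF_Costume fitting = 3+3 = 6
ES_Principal photography = max(EF_Casting=3, EF_Location scouting=10) = 10; EF_Principal photography = 10+5 = 15
ES_Pickup shots = max(EF_Set construction=10, EF_Costume fitting=6, EF_Principal photography=15) = 15; EF_Pickup shots = 15+15 = 30
Expected project duration μ = 30 days. Critical path: Location scouting → Principal photography → Pickup shots.

Variance along critical path = 4.000 + 0.444 + 4.000 = 8.444; σ = √8.444 = 2.906 days.
Z = (29 − 30) / 2.906 = -0.344
P(T ≤ 29) = Φ(-0.344) ≈ 0.365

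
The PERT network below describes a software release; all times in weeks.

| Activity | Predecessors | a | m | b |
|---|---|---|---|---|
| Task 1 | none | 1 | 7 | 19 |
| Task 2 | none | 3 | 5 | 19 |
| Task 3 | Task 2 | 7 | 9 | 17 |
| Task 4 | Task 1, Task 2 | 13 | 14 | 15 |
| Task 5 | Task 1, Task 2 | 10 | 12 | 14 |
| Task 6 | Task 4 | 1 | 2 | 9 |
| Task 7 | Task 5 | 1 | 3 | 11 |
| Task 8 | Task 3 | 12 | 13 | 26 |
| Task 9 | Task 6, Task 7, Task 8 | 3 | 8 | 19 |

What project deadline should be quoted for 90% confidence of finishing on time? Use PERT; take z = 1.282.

te_Task 1 = (1 + 4·7 + 19)/6 = 48/6 = 8; σ²_Task 1 = ((19−1)/6)² = 9.000
te_Task 2 = (3 + 4·5 + 19)/6 = 42/6 = 7; σ²_Task 2 = ((19−3)/6)² = 7.111
te_Task 3 = (7 + 4·9 + 17)/6 = 60/6 = 10; σ²_Task 3 = ((17−7)/6)² = 2.778
te_Task 4 = (13 + 4·14 + 15)/6 = 84/6 = 14; σ²_Task 4 = ((15−13)/6)² = 0.111
te_Task 5 = (10 + 4·12 + 14)/6 = 72/6 = 12; σ²_Task 5 = ((14−10)/6)² = 0.444
te_Task 6 = (1 + 4·2 + 9)/6 = 18/6 = 3; σ²_Task 6 = ((9−1)/6)² = 1.778
te_Task 7 = (1 + 4·3 + 11)/6 = 24/6 = 4; σ²_Task 7 = ((11−1)/6)² = 2.778
te_Task 8 = (12 + 4·13 + 26)/6 = 90/6 = 15; σ²_Task 8 = ((26−12)/6)² = 5.444
te_Task 9 = (3 + 4·8 + 19)/6 = 54/6 = 9; σ²_Task 9 = ((19−3)/6)² = 7.111

Forward pass:
ES_Task 1 = 0; EF_Task 1 = 8
ES_Task 2 = 0; EF_Task 2 = 7
ES_Task 3 = 7; EF_Task 3 = 7+10 = 17
ES_Task 4 = max(EF_Task 1=8, EF_Task 2=7) = 8; EF_Task 4 = 8+14 = 22
ES_Task 5 = max(EF_Task 1=8, EF_Task 2=7) = 8; EF_Task 5 = 8+12 = 20
ES_Task 6 = 22; EF_Task 6 = 22+3 = 25
ES_Task 7 = 20; EF_Task 7 = 20+4 = 24
ES_Task 8 = 17; EF_Task 8 = 17+15 = 32
ES_Task 9 = max(EF_Task 6=25, EF_Task 7=24, EF_Task 8=32) = 32; EF_Task 9 = 32+9 = 41
Expected project duration μ = 41 weeks. Critical path: Task 2 → Task 3 → Task 8 → Task 9.

Variance along critical path = 7.111 + 2.778 + 5.444 + 7.111 = 22.444; σ = 4.738 weeks.
D = μ + z·σ = 41 + 1.282·4.738 = 47.1 weeks

47.1 weeks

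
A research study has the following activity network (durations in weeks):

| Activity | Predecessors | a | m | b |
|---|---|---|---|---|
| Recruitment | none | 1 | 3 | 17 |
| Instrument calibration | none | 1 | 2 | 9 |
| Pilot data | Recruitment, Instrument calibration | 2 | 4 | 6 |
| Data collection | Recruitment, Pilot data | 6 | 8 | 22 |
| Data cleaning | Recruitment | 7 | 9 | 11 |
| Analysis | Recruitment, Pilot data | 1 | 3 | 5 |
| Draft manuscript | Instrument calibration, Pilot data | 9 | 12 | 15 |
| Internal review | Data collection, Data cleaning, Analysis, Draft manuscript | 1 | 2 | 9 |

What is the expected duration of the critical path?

te_Recruitment = (1 + 4·3 + 17)/6 = 30/6 = 5
te_Instrument calibration = (1 + 4·2 + 9)/6 = 18/6 = 3
te_Pilot data = (2 + 4·4 + 6)/6 = 24/6 = 4
te_Data collection = (6 + 4·8 + 22)/6 = 60/6 = 10
te_Data cleaning = (7 + 4·9 + 11)/6 = 54/6 = 9
te_Analysis = (1 + 4·3 + 5)/6 = 18/6 = 3
te_Draft manuscript = (9 + 4·12 + 15)/6 = 72/6 = 12
te_Internal review = (1 + 4·2 + 9)/6 = 18/6 = 3

Forward pass:
ES_Recruitment = 0; EF_Recruitment = 5
ES_Instrument calibration = 0; EF_Instrument calibration = 3
ES_Pilot data = max(EF_Recruitment=5, EF_Instrument calibration=3) = 5; EF_Pilot data = 5+4 = 9
ES_Data collection = max(EF_Recruitment=5, EF_Pilot data=9) = 9; EF_Data collection = 9+10 = 19
ES_Data cleaning = 5; EF_Data cleaning = 5+9 = 14
ES_Analysis = max(EF_Recruitment=5, EF_Pilot data=9) = 9; EF_Analysis = 9+3 = 12
ES_Draft manuscript = max(EF_Instrument calibration=3, EF_Pilot data=9) = 9; EF_Draft manuscript = 9+12 = 21
ES_Internal review = max(EF_Data collection=19, EF_Data cleaning=14, EF_Analysis=12, EF_Draft manuscript=21) = 21; EF_Internal review = 21+3 = 24
Expected project duration μ = 24 weeks. Critical path: Recruitment → Pilot data → Draft manuscript → Internal review.

24 weeks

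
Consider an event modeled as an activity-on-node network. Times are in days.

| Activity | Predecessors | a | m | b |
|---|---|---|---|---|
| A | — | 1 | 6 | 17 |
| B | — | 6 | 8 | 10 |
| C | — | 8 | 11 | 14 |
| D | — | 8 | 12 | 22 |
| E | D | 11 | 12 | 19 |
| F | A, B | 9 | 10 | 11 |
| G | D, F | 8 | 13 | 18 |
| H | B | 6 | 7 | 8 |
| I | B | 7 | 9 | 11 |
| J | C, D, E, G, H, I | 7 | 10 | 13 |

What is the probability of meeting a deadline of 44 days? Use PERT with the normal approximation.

0.925

te_A = (1 + 4·6 + 17)/6 = 42/6 = 7; σ²_A = ((17−1)/6)² = 7.111
te_B = (6 + 4·8 + 10)/6 = 48/6 = 8; σ²_B = ((10−6)/6)² = 0.444
te_C = (8 + 4·11 + 14)/6 = 66/6 = 11; σ²_C = ((14−8)/6)² = 1.000
te_D = (8 + 4·12 + 22)/6 = 78/6 = 13; σ²_D = ((22−8)/6)² = 5.444
te_E = (11 + 4·12 + 19)/6 = 78/6 = 13; σ²_E = ((19−11)/6)² = 1.778
te_F = (9 + 4·10 + 11)/6 = 60/6 = 10; σ²_F = ((11−9)/6)² = 0.111
te_G = (8 + 4·13 + 18)/6 = 78/6 = 13; σ²_G = ((18−8)/6)² = 2.778
te_H = (6 + 4·7 + 8)/6 = 42/6 = 7; σ²_H = ((8−6)/6)² = 0.111
te_I = (7 + 4·9 + 11)/6 = 54/6 = 9; σ²_I = ((11−7)/6)² = 0.444
te_J = (7 + 4·10 + 13)/6 = 60/6 = 10; σ²_J = ((13−7)/6)² = 1.000

Forward pass:
ES_A = 0; EF_A = 7
ES_B = 0; EF_B = 8
ES_C = 0; EF_C = 11
ES_D = 0; EF_D = 13
ES_E = 13; EF_E = 13+13 = 26
ES_F = max(EF_A=7, EF_B=8) = 8; EF_F = 8+10 = 18
ES_G = max(EF_D=13, EF_F=18) = 18; EF_G = 18+13 = 31
ES_H = 8; EF_H = 8+7 = 15
ES_I = 8; EF_I = 8+9 = 17
ES_J = max(EF_C=11, EF_D=13, EF_E=26, EF_G=31, EF_H=15, EF_I=17) = 31; EF_J = 31+10 = 41
Expected project duration μ = 41 days. Critical path: B → F → G → J.

Variance along critical path = 0.444 + 0.111 + 2.778 + 1.000 = 4.333; σ = √4.333 = 2.082 days.
Z = (44 − 41) / 2.082 = 1.441
P(T ≤ 44) = Φ(1.441) ≈ 0.925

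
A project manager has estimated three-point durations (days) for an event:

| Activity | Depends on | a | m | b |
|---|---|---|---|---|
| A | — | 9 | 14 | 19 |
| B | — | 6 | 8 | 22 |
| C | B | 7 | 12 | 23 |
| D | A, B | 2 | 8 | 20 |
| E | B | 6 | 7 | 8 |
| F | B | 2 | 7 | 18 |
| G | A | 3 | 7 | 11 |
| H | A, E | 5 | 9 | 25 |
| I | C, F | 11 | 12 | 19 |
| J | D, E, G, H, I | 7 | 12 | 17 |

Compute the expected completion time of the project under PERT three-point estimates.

te_A = (9 + 4·14 + 19)/6 = 84/6 = 14
te_B = (6 + 4·8 + 22)/6 = 60/6 = 10
te_C = (7 + 4·12 + 23)/6 = 78/6 = 13
te_D = (2 + 4·8 + 20)/6 = 54/6 = 9
te_E = (6 + 4·7 + 8)/6 = 42/6 = 7
te_F = (2 + 4·7 + 18)/6 = 48/6 = 8
te_G = (3 + 4·7 + 11)/6 = 42/6 = 7
te_H = (5 + 4·9 + 25)/6 = 66/6 = 11
te_I = (11 + 4·12 + 19)/6 = 78/6 = 13
te_J = (7 + 4·12 + 17)/6 = 72/6 = 12

Forward pass:
ES_A = 0; EF_A = 14
ES_B = 0; EF_B = 10
ES_C = 10; EF_C = 10+13 = 23
ES_D = max(EF_A=14, EF_B=10) = 14; EF_D = 14+9 = 23
ES_E = 10; EF_E = 10+7 = 17
ES_F = 10; EF_F = 10+8 = 18
ES_G = 14; EF_G = 14+7 = 21
ES_H = max(EF_A=14, EF_E=17) = 17; EF_H = 17+11 = 28
ES_I = max(EF_C=23, EF_F=18) = 23; EF_I = 23+13 = 36
ES_J = max(EF_D=23, EF_E=17, EF_G=21, EF_H=28, EF_I=36) = 36; EF_J = 36+12 = 48
Expected project duration μ = 48 days. Critical path: B → C → I → J.

48 days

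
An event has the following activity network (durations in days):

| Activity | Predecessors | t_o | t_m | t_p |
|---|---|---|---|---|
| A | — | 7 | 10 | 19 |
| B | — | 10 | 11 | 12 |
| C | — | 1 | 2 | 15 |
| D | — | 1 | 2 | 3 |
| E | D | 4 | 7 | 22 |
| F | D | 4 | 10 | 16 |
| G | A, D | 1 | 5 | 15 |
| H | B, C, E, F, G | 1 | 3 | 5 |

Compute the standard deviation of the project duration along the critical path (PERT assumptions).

te_A = (7 + 4·10 + 19)/6 = 66/6 = 11; σ²_A = ((19−7)/6)² = 4.000
te_B = (10 + 4·11 + 12)/6 = 66/6 = 11; σ²_B = ((12−10)/6)² = 0.111
te_C = (1 + 4·2 + 15)/6 = 24/6 = 4; σ²_C = ((15−1)/6)² = 5.444
te_D = (1 + 4·2 + 3)/6 = 12/6 = 2; σ²_D = ((3−1)/6)² = 0.111
te_E = (4 + 4·7 + 22)/6 = 54/6 = 9; σ²_E = ((22−4)/6)² = 9.000
te_F = (4 + 4·10 + 16)/6 = 60/6 = 10; σ²_F = ((16−4)/6)² = 4.000
te_G = (1 + 4·5 + 15)/6 = 36/6 = 6; σ²_G = ((15−1)/6)² = 5.444
te_H = (1 + 4·3 + 5)/6 = 18/6 = 3; σ²_H = ((5−1)/6)² = 0.444

Forward pass:
ES_A = 0; EF_A = 11
ES_B = 0; EF_B = 11
ES_C = 0; EF_C = 4
ES_D = 0; EF_D = 2
ES_E = 2; EF_E = 2+9 = 11
ES_F = 2; EF_F = 2+10 = 12
ES_G = max(EF_A=11, EF_D=2) = 11; EF_G = 11+6 = 17
ES_H = max(EF_B=11, EF_C=4, EF_E=11, EF_F=12, EF_G=17) = 17; EF_H = 17+3 = 20
Expected project duration μ = 20 days. Critical path: A → G → H.

Variance along critical path = 4.000 + 5.444 + 0.444 = 9.889
σ = √9.889 = 3.145 days

3.14 days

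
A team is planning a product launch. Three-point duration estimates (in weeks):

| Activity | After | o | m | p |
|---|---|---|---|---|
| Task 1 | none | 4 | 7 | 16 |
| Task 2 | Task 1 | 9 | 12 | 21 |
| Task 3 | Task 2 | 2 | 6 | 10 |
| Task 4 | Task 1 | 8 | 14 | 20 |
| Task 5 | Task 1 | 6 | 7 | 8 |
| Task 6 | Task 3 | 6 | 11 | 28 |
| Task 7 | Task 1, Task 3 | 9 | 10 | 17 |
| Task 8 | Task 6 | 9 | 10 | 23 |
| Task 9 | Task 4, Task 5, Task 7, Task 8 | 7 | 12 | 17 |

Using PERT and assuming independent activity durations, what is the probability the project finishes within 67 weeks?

te_Task 1 = (4 + 4·7 + 16)/6 = 48/6 = 8; σ²_Task 1 = ((16−4)/6)² = 4.000
te_Task 2 = (9 + 4·12 + 21)/6 = 78/6 = 13; σ²_Task 2 = ((21−9)/6)² = 4.000
te_Task 3 = (2 + 4·6 + 10)/6 = 36/6 = 6; σ²_Task 3 = ((10−2)/6)² = 1.778
te_Task 4 = (8 + 4·14 + 20)/6 = 84/6 = 14; σ²_Task 4 = ((20−8)/6)² = 4.000
te_Task 5 = (6 + 4·7 + 8)/6 = 42/6 = 7; σ²_Task 5 = ((8−6)/6)² = 0.111
te_Task 6 = (6 + 4·11 + 28)/6 = 78/6 = 13; σ²_Task 6 = ((28−6)/6)² = 13.444
te_Task 7 = (9 + 4·10 + 17)/6 = 66/6 = 11; σ²_Task 7 = ((17−9)/6)² = 1.778
te_Task 8 = (9 + 4·10 + 23)/6 = 72/6 = 12; σ²_Task 8 = ((23−9)/6)² = 5.444
te_Task 9 = (7 + 4·12 + 17)/6 = 72/6 = 12; σ²_Task 9 = ((17−7)/6)² = 2.778

Forward pass:
ES_Task 1 = 0; EF_Task 1 = 8
ES_Task 2 = 8; EF_Task 2 = 8+13 = 21
ES_Task 3 = 21; EF_Task 3 = 21+6 = 27
ES_Task 4 = 8; EF_Task 4 = 8+14 = 22
ES_Task 5 = 8; EF_Task 5 = 8+7 = 15
ES_Task 6 = 27; EF_Task 6 = 27+13 = 40
ES_Task 7 = max(EF_Task 1=8, EF_Task 3=27) = 27; EF_Task 7 = 27+11 = 38
ES_Task 8 = 40; EF_Task 8 = 40+12 = 52
ES_Task 9 = max(EF_Task 4=22, EF_Task 5=15, EF_Task 7=38, EF_Task 8=52) = 52; EF_Task 9 = 52+12 = 64
Expected project duration μ = 64 weeks. Critical path: Task 1 → Task 2 → Task 3 → Task 6 → Task 8 → Task 9.

Variance along critical path = 4.000 + 4.000 + 1.778 + 13.444 + 5.444 + 2.778 = 31.444; σ = √31.444 = 5.608 weeks.
Z = (67 − 64) / 5.608 = 0.535
P(T ≤ 67) = Φ(0.535) ≈ 0.704

0.704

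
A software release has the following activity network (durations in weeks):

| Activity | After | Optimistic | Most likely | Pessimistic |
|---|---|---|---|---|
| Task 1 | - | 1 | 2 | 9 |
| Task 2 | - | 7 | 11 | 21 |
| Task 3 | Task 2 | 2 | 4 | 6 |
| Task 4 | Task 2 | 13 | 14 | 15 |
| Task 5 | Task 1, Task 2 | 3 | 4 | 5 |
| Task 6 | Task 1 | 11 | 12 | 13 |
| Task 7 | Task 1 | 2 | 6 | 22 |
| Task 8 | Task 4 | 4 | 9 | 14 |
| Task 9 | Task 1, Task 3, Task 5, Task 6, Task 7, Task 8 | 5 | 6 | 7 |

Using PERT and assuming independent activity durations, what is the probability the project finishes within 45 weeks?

te_Task 1 = (1 + 4·2 + 9)/6 = 18/6 = 3; σ²_Task 1 = ((9−1)/6)² = 1.778
te_Task 2 = (7 + 4·11 + 21)/6 = 72/6 = 12; σ²_Task 2 = ((21−7)/6)² = 5.444
te_Task 3 = (2 + 4·4 + 6)/6 = 24/6 = 4; σ²_Task 3 = ((6−2)/6)² = 0.444
te_Task 4 = (13 + 4·14 + 15)/6 = 84/6 = 14; σ²_Task 4 = ((15−13)/6)² = 0.111
te_Task 5 = (3 + 4·4 + 5)/6 = 24/6 = 4; σ²_Task 5 = ((5−3)/6)² = 0.111
te_Task 6 = (11 + 4·12 + 13)/6 = 72/6 = 12; σ²_Task 6 = ((13−11)/6)² = 0.111
te_Task 7 = (2 + 4·6 + 22)/6 = 48/6 = 8; σ²_Task 7 = ((22−2)/6)² = 11.111
te_Task 8 = (4 + 4·9 + 14)/6 = 54/6 = 9; σ²_Task 8 = ((14−4)/6)² = 2.778
te_Task 9 = (5 + 4·6 + 7)/6 = 36/6 = 6; σ²_Task 9 = ((7−5)/6)² = 0.111

Forward pass:
ES_Task 1 = 0; EF_Task 1 = 3
ES_Task 2 = 0; EF_Task 2 = 12
ES_Task 3 = 12; EF_Task 3 = 12+4 = 16
ES_Task 4 = 12; EF_Task 4 = 12+14 = 26
ES_Task 5 = max(EF_Task 1=3, EF_Task 2=12) = 12; EF_Task 5 = 12+4 = 16
ES_Task 6 = 3; EF_Task 6 = 3+12 = 15
ES_Task 7 = 3; EF_Task 7 = 3+8 = 11
ES_Task 8 = 26; EF_Task 8 = 26+9 = 35
ES_Task 9 = max(EF_Task 1=3, EF_Task 3=16, EF_Task 5=16, EF_Task 6=15, EF_Task 7=11, EF_Task 8=35) = 35; EF_Task 9 = 35+6 = 41
Expected project duration μ = 41 weeks. Critical path: Task 2 → Task 4 → Task 8 → Task 9.

Variance along critical path = 5.444 + 0.111 + 2.778 + 0.111 = 8.444; σ = √8.444 = 2.906 weeks.
Z = (45 − 41) / 2.906 = 1.376
P(T ≤ 45) = Φ(1.376) ≈ 0.916

0.916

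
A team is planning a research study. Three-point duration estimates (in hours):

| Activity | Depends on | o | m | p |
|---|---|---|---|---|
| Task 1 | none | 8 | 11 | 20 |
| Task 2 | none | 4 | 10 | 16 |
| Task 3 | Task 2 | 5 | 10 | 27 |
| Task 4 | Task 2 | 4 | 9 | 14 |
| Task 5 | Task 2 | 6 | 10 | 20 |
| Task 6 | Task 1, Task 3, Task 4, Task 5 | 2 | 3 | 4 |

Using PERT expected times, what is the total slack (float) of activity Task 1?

te_Task 1 = (8 + 4·11 + 20)/6 = 72/6 = 12
te_Task 2 = (4 + 4·10 + 16)/6 = 60/6 = 10
te_Task 3 = (5 + 4·10 + 27)/6 = 72/6 = 12
te_Task 4 = (4 + 4·9 + 14)/6 = 54/6 = 9
te_Task 5 = (6 + 4·10 + 20)/6 = 66/6 = 11
te_Task 6 = (2 + 4·3 + 4)/6 = 18/6 = 3

Forward pass:
ES_Task 1 = 0; EF_Task 1 = 12
ES_Task 2 = 0; EF_Task 2 = 10
ES_Task 3 = 10; EF_Task 3 = 10+12 = 22
ES_Task 4 = 10; EF_Task 4 = 10+9 = 19
ES_Task 5 = 10; EF_Task 5 = 10+11 = 21
ES_Task 6 = max(EF_Task 1=12, EF_Task 3=22, EF_Task 4=19, EF_Task 5=21) = 22; EF_Task 6 = 22+3 = 25
Expected project duration μ = 25 hours. Critical path: Task 2 → Task 3 → Task 6.

Backward pass:
LF_Task 6 = 25; LS_Task 6 = 25−3 = 22
LF_Task 5 = LS_Task 6 = 22; LS_Task 5 = 22−11 = 11
LF_Task 4 = LS_Task 6 = 22; LS_Task 4 = 22−9 = 13
LF_Task 3 = LS_Task 6 = 22; LS_Task 3 = 22−12 = 10
LF_Task 2 = min(LS_Task 3=10, LS_Task 4=13, LS_Task 5=11) = 10; LS_Task 2 = 10−10 = 0
LF_Task 1 = LS_Task 6 = 22; LS_Task 1 = 22−12 = 10
Slack_Task 1 = LS_Task 1 − ES_Task 1 = 10 − 0 = 10

10 hours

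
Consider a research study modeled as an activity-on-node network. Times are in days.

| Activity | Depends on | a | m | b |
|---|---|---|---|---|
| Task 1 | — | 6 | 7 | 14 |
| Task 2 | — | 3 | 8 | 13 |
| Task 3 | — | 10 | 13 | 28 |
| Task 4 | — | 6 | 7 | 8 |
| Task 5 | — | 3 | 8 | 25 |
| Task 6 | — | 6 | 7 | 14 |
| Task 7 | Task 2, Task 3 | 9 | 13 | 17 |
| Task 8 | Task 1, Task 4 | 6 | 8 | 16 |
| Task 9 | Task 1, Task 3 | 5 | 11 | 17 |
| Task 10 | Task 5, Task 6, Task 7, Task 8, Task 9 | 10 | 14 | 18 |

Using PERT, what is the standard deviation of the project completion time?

3.54 days

te_Task 1 = (6 + 4·7 + 14)/6 = 48/6 = 8; σ²_Task 1 = ((14−6)/6)² = 1.778
te_Task 2 = (3 + 4·8 + 13)/6 = 48/6 = 8; σ²_Task 2 = ((13−3)/6)² = 2.778
te_Task 3 = (10 + 4·13 + 28)/6 = 90/6 = 15; σ²_Task 3 = ((28−10)/6)² = 9.000
te_Task 4 = (6 + 4·7 + 8)/6 = 42/6 = 7; σ²_Task 4 = ((8−6)/6)² = 0.111
te_Task 5 = (3 + 4·8 + 25)/6 = 60/6 = 10; σ²_Task 5 = ((25−3)/6)² = 13.444
te_Task 6 = (6 + 4·7 + 14)/6 = 48/6 = 8; σ²_Task 6 = ((14−6)/6)² = 1.778
te_Task 7 = (9 + 4·13 + 17)/6 = 78/6 = 13; σ²_Task 7 = ((17−9)/6)² = 1.778
te_Task 8 = (6 + 4·8 + 16)/6 = 54/6 = 9; σ²_Task 8 = ((16−6)/6)² = 2.778
te_Task 9 = (5 + 4·11 + 17)/6 = 66/6 = 11; σ²_Task 9 = ((17−5)/6)² = 4.000
te_Task 10 = (10 + 4·14 + 18)/6 = 84/6 = 14; σ²_Task 10 = ((18−10)/6)² = 1.778

Forward pass:
ES_Task 1 = 0; EF_Task 1 = 8
ES_Task 2 = 0; EF_Task 2 = 8
ES_Task 3 = 0; EF_Task 3 = 15
ES_Task 4 = 0; EF_Task 4 = 7
ES_Task 5 = 0; EF_Task 5 = 10
ES_Task 6 = 0; EF_Task 6 = 8
ES_Task 7 = max(EF_Task 2=8, EF_Task 3=15) = 15; EF_Task 7 = 15+13 = 28
ES_Task 8 = max(EF_Task 1=8, EF_Task 4=7) = 8; EF_Task 8 = 8+9 = 17
ES_Task 9 = max(EF_Task 1=8, EF_Task 3=15) = 15; EF_Task 9 = 15+11 = 26
ES_Task 10 = max(EF_Task 5=10, EF_Task 6=8, EF_Task 7=28, EF_Task 8=17, EF_Task 9=26) = 28; EF_Task 10 = 28+14 = 42
Expected project duration μ = 42 days. Critical path: Task 3 → Task 7 → Task 10.

Variance along critical path = 9.000 + 1.778 + 1.778 = 12.556
σ = √12.556 = 3.543 days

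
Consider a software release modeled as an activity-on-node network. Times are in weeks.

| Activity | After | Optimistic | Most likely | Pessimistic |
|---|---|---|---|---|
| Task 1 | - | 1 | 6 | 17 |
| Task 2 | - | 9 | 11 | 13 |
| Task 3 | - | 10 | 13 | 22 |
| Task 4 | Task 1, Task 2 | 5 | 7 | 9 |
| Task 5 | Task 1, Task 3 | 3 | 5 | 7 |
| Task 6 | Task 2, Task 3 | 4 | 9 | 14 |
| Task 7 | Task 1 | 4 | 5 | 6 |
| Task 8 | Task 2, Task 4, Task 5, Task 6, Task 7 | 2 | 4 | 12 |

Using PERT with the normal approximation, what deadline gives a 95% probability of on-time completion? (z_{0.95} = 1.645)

te_Task 1 = (1 + 4·6 + 17)/6 = 42/6 = 7; σ²_Task 1 = ((17−1)/6)² = 7.111
te_Task 2 = (9 + 4·11 + 13)/6 = 66/6 = 11; σ²_Task 2 = ((13−9)/6)² = 0.444
te_Task 3 = (10 + 4·13 + 22)/6 = 84/6 = 14; σ²_Task 3 = ((22−10)/6)² = 4.000
te_Task 4 = (5 + 4·7 + 9)/6 = 42/6 = 7; σ²_Task 4 = ((9−5)/6)² = 0.444
te_Task 5 = (3 + 4·5 + 7)/6 = 30/6 = 5; σ²_Task 5 = ((7−3)/6)² = 0.444
te_Task 6 = (4 + 4·9 + 14)/6 = 54/6 = 9; σ²_Task 6 = ((14−4)/6)² = 2.778
te_Task 7 = (4 + 4·5 + 6)/6 = 30/6 = 5; σ²_Task 7 = ((6−4)/6)² = 0.111
te_Task 8 = (2 + 4·4 + 12)/6 = 30/6 = 5; σ²_Task 8 = ((12−2)/6)² = 2.778

Forward pass:
ES_Task 1 = 0; EF_Task 1 = 7
ES_Task 2 = 0; EF_Task 2 = 11
ES_Task 3 = 0; EF_Task 3 = 14
ES_Task 4 = max(EF_Task 1=7, EF_Task 2=11) = 11; EF_Task 4 = 11+7 = 18
ES_Task 5 = max(EF_Task 1=7, EF_Task 3=14) = 14; EF_Task 5 = 14+5 = 19
ES_Task 6 = max(EF_Task 2=11, EF_Task 3=14) = 14; EF_Task 6 = 14+9 = 23
ES_Task 7 = 7; EF_Task 7 = 7+5 = 12
ES_Task 8 = max(EF_Task 2=11, EF_Task 4=18, EF_Task 5=19, EF_Task 6=23, EF_Task 7=12) = 23; EF_Task 8 = 23+5 = 28
Expected project duration μ = 28 weeks. Critical path: Task 3 → Task 6 → Task 8.

Variance along critical path = 4.000 + 2.778 + 2.778 = 9.556; σ = 3.091 weeks.
D = μ + z·σ = 28 + 1.645·3.091 = 33.1 weeks

33.1 weeks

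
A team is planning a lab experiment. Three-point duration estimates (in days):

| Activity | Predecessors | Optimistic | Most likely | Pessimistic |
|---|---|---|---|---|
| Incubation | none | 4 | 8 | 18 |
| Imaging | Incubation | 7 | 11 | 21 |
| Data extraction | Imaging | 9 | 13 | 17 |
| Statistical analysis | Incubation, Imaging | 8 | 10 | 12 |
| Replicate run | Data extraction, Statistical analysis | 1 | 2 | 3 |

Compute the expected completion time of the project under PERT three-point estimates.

te_Incubation = (4 + 4·8 + 18)/6 = 54/6 = 9
te_Imaging = (7 + 4·11 + 21)/6 = 72/6 = 12
te_Data extraction = (9 + 4·13 + 17)/6 = 78/6 = 13
te_Statistical analysis = (8 + 4·10 + 12)/6 = 60/6 = 10
te_Replicate run = (1 + 4·2 + 3)/6 = 12/6 = 2

Forward pass:
ES_Incubation = 0; EF_Incubation = 9
ES_Imaging = 9; EF_Imaging = 9+12 = 21
ES_Data extraction = 21; EF_Data extraction = 21+13 = 34
ES_Statistical analysis = max(EF_Incubation=9, EF_Imaging=21) = 21; EF_Statistical analysis = 21+10 = 31
ES_Replicate run = max(EF_Data extraction=34, EF_Statistical analysis=31) = 34; EF_Replicate run = 34+2 = 36
Expected project duration μ = 36 days. Critical path: Incubation → Imaging → Data extraction → Replicate run.

36 days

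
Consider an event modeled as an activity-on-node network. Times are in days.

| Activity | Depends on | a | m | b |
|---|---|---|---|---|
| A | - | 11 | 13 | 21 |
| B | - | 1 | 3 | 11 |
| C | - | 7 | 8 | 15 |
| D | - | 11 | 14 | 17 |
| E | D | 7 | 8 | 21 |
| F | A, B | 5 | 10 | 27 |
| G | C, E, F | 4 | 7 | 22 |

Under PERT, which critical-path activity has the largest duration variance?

te_A = (11 + 4·13 + 21)/6 = 84/6 = 14; σ²_A = ((21−11)/6)² = 2.778
te_B = (1 + 4·3 + 11)/6 = 24/6 = 4; σ²_B = ((11−1)/6)² = 2.778
te_C = (7 + 4·8 + 15)/6 = 54/6 = 9; σ²_C = ((15−7)/6)² = 1.778
te_D = (11 + 4·14 + 17)/6 = 84/6 = 14; σ²_D = ((17−11)/6)² = 1.000
te_E = (7 + 4·8 + 21)/6 = 60/6 = 10; σ²_E = ((21−7)/6)² = 5.444
te_F = (5 + 4·10 + 27)/6 = 72/6 = 12; σ²_F = ((27−5)/6)² = 13.444
te_G = (4 + 4·7 + 22)/6 = 54/6 = 9; σ²_G = ((22−4)/6)² = 9.000

Forward pass:
ES_A = 0; EF_A = 14
ES_B = 0; EF_B = 4
ES_C = 0; EF_C = 9
ES_D = 0; EF_D = 14
ES_E = 14; EF_E = 14+10 = 24
ES_F = max(EF_A=14, EF_B=4) = 14; EF_F = 14+12 = 26
ES_G = max(EF_C=9, EF_E=24, EF_F=26) = 26; EF_G = 26+9 = 35
Expected project duration μ = 35 days. Critical path: A → F → G.

Variances on critical path: σ²_A=2.778, σ²_F=13.444, σ²_G=9.000.
Largest is σ²_F = 13.444.

F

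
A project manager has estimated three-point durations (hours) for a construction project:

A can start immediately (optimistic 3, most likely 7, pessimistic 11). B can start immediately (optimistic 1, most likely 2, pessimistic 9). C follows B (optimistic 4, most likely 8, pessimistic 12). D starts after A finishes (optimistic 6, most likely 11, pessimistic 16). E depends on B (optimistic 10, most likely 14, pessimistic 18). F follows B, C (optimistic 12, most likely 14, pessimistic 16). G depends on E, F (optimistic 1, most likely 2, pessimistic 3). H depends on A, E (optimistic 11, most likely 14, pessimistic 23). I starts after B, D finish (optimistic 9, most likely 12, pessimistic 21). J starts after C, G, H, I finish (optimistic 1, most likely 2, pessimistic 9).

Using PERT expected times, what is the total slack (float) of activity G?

5 hours

te_A = (3 + 4·7 + 11)/6 = 42/6 = 7
te_B = (1 + 4·2 + 9)/6 = 18/6 = 3
te_C = (4 + 4·8 + 12)/6 = 48/6 = 8
te_D = (6 + 4·11 + 16)/6 = 66/6 = 11
te_E = (10 + 4·14 + 18)/6 = 84/6 = 14
te_F = (12 + 4·14 + 16)/6 = 84/6 = 14
te_G = (1 + 4·2 + 3)/6 = 12/6 = 2
te_H = (11 + 4·14 + 23)/6 = 90/6 = 15
te_I = (9 + 4·12 + 21)/6 = 78/6 = 13
te_J = (1 + 4·2 + 9)/6 = 18/6 = 3

Forward pass:
ES_A = 0; EF_A = 7
ES_B = 0; EF_B = 3
ES_C = 3; EF_C = 3+8 = 11
ES_D = 7; EF_D = 7+11 = 18
ES_E = 3; EF_E = 3+14 = 17
ES_F = max(EF_B=3, EF_C=11) = 11; EF_F = 11+14 = 25
ES_G = max(EF_E=17, EF_F=25) = 25; EF_G = 25+2 = 27
ES_H = max(EF_A=7, EF_E=17) = 17; EF_H = 17+15 = 32
ES_I = max(EF_B=3, EF_D=18) = 18; EF_I = 18+13 = 31
ES_J = max(EF_C=11, EF_G=27, EF_H=32, EF_I=31) = 32; EF_J = 32+3 = 35
Expected project duration μ = 35 hours. Critical path: B → E → H → J.

Backward pass:
LF_J = 35; LS_J = 35−3 = 32
LF_I = LS_J = 32; LS_I = 32−13 = 19
LF_H = LS_J = 32; LS_H = 32−15 = 17
LF_G = LS_J = 32; LS_G = 32−2 = 30
LF_F = LS_G = 30; LS_F = 30−14 = 16
LF_E = min(LS_G=30, LS_H=17) = 17; LS_E = 17−14 = 3
LF_D = LS_I = 19; LS_D = 19−11 = 8
LF_C = min(LS_F=16, LS_J=32) = 16; LS_C = 16−8 = 8
LF_B = min(LS_C=8, LS_E=3, LS_F=16, LS_I=19) = 3; LS_B = 3−3 = 0
LF_A = min(LS_D=8, LS_H=17) = 8; LS_A = 8−7 = 1
Slack_G = LS_G − ES_G = 30 − 25 = 5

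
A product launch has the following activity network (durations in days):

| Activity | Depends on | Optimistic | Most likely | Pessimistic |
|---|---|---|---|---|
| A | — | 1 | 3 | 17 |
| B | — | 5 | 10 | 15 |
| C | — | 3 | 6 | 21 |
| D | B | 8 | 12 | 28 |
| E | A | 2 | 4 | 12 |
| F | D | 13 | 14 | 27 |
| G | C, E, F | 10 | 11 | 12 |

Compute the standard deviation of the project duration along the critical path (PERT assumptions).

4.41 days

te_A = (1 + 4·3 + 17)/6 = 30/6 = 5; σ²_A = ((17−1)/6)² = 7.111
te_B = (5 + 4·10 + 15)/6 = 60/6 = 10; σ²_B = ((15−5)/6)² = 2.778
te_C = (3 + 4·6 + 21)/6 = 48/6 = 8; σ²_C = ((21−3)/6)² = 9.000
te_D = (8 + 4·12 + 28)/6 = 84/6 = 14; σ²_D = ((28−8)/6)² = 11.111
te_E = (2 + 4·4 + 12)/6 = 30/6 = 5; σ²_E = ((12−2)/6)² = 2.778
te_F = (13 + 4·14 + 27)/6 = 96/6 = 16; σ²_F = ((27−13)/6)² = 5.444
te_G = (10 + 4·11 + 12)/6 = 66/6 = 11; σ²_G = ((12−10)/6)² = 0.111

Forward pass:
ES_A = 0; EF_A = 5
ES_B = 0; EF_B = 10
ES_C = 0; EF_C = 8
ES_D = 10; EF_D = 10+14 = 24
ES_E = 5; EF_E = 5+5 = 10
ES_F = 24; EF_F = 24+16 = 40
ES_G = max(EF_C=8, EF_E=10, EF_F=40) = 40; EF_G = 40+11 = 51
Expected project duration μ = 51 days. Critical path: B → D → F → G.

Variance along critical path = 2.778 + 11.111 + 5.444 + 0.111 = 19.444
σ = √19.444 = 4.410 days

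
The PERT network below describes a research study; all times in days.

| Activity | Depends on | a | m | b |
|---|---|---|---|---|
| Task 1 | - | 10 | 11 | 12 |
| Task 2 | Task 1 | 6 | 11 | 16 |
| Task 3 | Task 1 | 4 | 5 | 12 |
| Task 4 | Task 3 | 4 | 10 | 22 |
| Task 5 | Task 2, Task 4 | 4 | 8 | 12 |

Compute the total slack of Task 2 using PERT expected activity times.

te_Task 1 = (10 + 4·11 + 12)/6 = 66/6 = 11
te_Task 2 = (6 + 4·11 + 16)/6 = 66/6 = 11
te_Task 3 = (4 + 4·5 + 12)/6 = 36/6 = 6
te_Task 4 = (4 + 4·10 + 22)/6 = 66/6 = 11
te_Task 5 = (4 + 4·8 + 12)/6 = 48/6 = 8

Forward pass:
ES_Task 1 = 0; EF_Task 1 = 11
ES_Task 2 = 11; EF_Task 2 = 11+11 = 22
ES_Task 3 = 11; EF_Task 3 = 11+6 = 17
ES_Task 4 = 17; EF_Task 4 = 17+11 = 28
ES_Task 5 = max(EF_Task 2=22, EF_Task 4=28) = 28; EF_Task 5 = 28+8 = 36
Expected project duration μ = 36 days. Critical path: Task 1 → Task 3 → Task 4 → Task 5.

Backward pass:
LF_Task 5 = 36; LS_Task 5 = 36−8 = 28
LF_Task 4 = LS_Task 5 = 28; LS_Task 4 = 28−11 = 17
LF_Task 3 = LS_Task 4 = 17; LS_Task 3 = 17−6 = 11
LF_Task 2 = LS_Task 5 = 28; LS_Task 2 = 28−11 = 17
LF_Task 1 = min(LS_Task 2=17, LS_Task 3=11) = 11; LS_Task 1 = 11−11 = 0
Slack_Task 2 = LS_Task 2 − ES_Task 2 = 17 − 11 = 6

6 days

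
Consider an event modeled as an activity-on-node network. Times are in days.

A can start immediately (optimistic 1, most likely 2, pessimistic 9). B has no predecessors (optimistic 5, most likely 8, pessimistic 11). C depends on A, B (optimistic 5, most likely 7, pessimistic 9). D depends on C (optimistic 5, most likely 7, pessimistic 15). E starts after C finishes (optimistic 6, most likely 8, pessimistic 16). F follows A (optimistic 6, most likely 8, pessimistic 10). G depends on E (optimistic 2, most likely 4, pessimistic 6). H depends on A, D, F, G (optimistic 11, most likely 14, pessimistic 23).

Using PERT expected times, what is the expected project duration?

te_A = (1 + 4·2 + 9)/6 = 18/6 = 3
te_B = (5 + 4·8 + 11)/6 = 48/6 = 8
te_C = (5 + 4·7 + 9)/6 = 42/6 = 7
te_D = (5 + 4·7 + 15)/6 = 48/6 = 8
te_E = (6 + 4·8 + 16)/6 = 54/6 = 9
te_F = (6 + 4·8 + 10)/6 = 48/6 = 8
te_G = (2 + 4·4 + 6)/6 = 24/6 = 4
te_H = (11 + 4·14 + 23)/6 = 90/6 = 15

Forward pass:
ES_A = 0; EF_A = 3
ES_B = 0; EF_B = 8
ES_C = max(EF_A=3, EF_B=8) = 8; EF_C = 8+7 = 15
ES_D = 15; EF_D = 15+8 = 23
ES_E = 15; EF_E = 15+9 = 24
ES_F = 3; EF_F = 3+8 = 11
ES_G = 24; EF_G = 24+4 = 28
ES_H = max(EF_A=3, EF_D=23, EF_F=11, EF_G=28) = 28; EF_H = 28+15 = 43
Expected project duration μ = 43 days. Critical path: B → C → E → G → H.

43 days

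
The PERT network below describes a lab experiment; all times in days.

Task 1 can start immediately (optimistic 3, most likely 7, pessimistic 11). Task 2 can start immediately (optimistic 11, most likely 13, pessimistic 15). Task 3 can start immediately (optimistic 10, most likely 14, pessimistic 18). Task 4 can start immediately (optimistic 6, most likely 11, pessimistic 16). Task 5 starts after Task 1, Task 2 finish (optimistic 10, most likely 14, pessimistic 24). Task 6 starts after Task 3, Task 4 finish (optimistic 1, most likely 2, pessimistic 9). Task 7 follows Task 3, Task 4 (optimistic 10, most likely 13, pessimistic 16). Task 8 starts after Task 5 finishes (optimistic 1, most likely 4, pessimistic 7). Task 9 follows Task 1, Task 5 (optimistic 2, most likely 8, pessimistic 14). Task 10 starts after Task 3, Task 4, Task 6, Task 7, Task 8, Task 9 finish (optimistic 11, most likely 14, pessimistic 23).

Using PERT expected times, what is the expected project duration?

51 days

te_Task 1 = (3 + 4·7 + 11)/6 = 42/6 = 7
te_Task 2 = (11 + 4·13 + 15)/6 = 78/6 = 13
te_Task 3 = (10 + 4·14 + 18)/6 = 84/6 = 14
te_Task 4 = (6 + 4·11 + 16)/6 = 66/6 = 11
te_Task 5 = (10 + 4·14 + 24)/6 = 90/6 = 15
te_Task 6 = (1 + 4·2 + 9)/6 = 18/6 = 3
te_Task 7 = (10 + 4·13 + 16)/6 = 78/6 = 13
te_Task 8 = (1 + 4·4 + 7)/6 = 24/6 = 4
te_Task 9 = (2 + 4·8 + 14)/6 = 48/6 = 8
te_Task 10 = (11 + 4·14 + 23)/6 = 90/6 = 15

Forward pass:
ES_Task 1 = 0; EF_Task 1 = 7
ES_Task 2 = 0; EF_Task 2 = 13
ES_Task 3 = 0; EF_Task 3 = 14
ES_Task 4 = 0; EF_Task 4 = 11
ES_Task 5 = max(EF_Task 1=7, EF_Task 2=13) = 13; EF_Task 5 = 13+15 = 28
ES_Task 6 = max(EF_Task 3=14, EF_Task 4=11) = 14; EF_Task 6 = 14+3 = 17
ES_Task 7 = max(EF_Task 3=14, EF_Task 4=11) = 14; EF_Task 7 = 14+13 = 27
ES_Task 8 = 28; EF_Task 8 = 28+4 = 32
ES_Task 9 = max(EF_Task 1=7, EF_Task 5=28) = 28; EF_Task 9 = 28+8 = 36
ES_Task 10 = max(EF_Task 3=14, EF_Task 4=11, EF_Task 6=17, EF_Task 7=27, EF_Task 8=32, EF_Task 9=36) = 36; EF_Task 10 = 36+15 = 51
Expected project duration μ = 51 days. Critical path: Task 2 → Task 5 → Task 9 → Task 10.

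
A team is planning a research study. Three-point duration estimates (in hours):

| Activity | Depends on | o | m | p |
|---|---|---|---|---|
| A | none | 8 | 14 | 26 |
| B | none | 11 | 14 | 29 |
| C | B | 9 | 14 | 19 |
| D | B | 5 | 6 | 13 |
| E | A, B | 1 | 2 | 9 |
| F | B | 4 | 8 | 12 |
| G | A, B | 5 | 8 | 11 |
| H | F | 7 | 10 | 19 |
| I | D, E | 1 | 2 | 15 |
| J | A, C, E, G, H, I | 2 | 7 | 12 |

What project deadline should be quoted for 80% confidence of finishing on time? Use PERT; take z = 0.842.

45.5 hours

te_A = (8 + 4·14 + 26)/6 = 90/6 = 15; σ²_A = ((26−8)/6)² = 9.000
te_B = (11 + 4·14 + 29)/6 = 96/6 = 16; σ²_B = ((29−11)/6)² = 9.000
te_C = (9 + 4·14 + 19)/6 = 84/6 = 14; σ²_C = ((19−9)/6)² = 2.778
te_D = (5 + 4·6 + 13)/6 = 42/6 = 7; σ²_D = ((13−5)/6)² = 1.778
te_E = (1 + 4·2 + 9)/6 = 18/6 = 3; σ²_E = ((9−1)/6)² = 1.778
te_F = (4 + 4·8 + 12)/6 = 48/6 = 8; σ²_F = ((12−4)/6)² = 1.778
te_G = (5 + 4·8 + 11)/6 = 48/6 = 8; σ²_G = ((11−5)/6)² = 1.000
te_H = (7 + 4·10 + 19)/6 = 66/6 = 11; σ²_H = ((19−7)/6)² = 4.000
te_I = (1 + 4·2 + 15)/6 = 24/6 = 4; σ²_I = ((15−1)/6)² = 5.444
te_J = (2 + 4·7 + 12)/6 = 42/6 = 7; σ²_J = ((12−2)/6)² = 2.778

Forward pass:
ES_A = 0; EF_A = 15
ES_B = 0; EF_B = 16
ES_C = 16; EF_C = 16+14 = 30
ES_D = 16; EF_D = 16+7 = 23
ES_E = max(EF_A=15, EF_B=16) = 16; EF_E = 16+3 = 19
ES_F = 16; EF_F = 16+8 = 24
ES_G = max(EF_A=15, EF_B=16) = 16; EF_G = 16+8 = 24
ES_H = 24; EF_H = 24+11 = 35
ES_I = max(EF_D=23, EF_E=19) = 23; EF_I = 23+4 = 27
ES_J = max(EF_A=15, EF_C=30, EF_E=19, EF_G=24, EF_H=35, EF_I=27) = 35; EF_J = 35+7 = 42
Expected project duration μ = 42 hours. Critical path: B → F → H → J.

Variance along critical path = 9.000 + 1.778 + 4.000 + 2.778 = 17.556; σ = 4.190 hours.
D = μ + z·σ = 42 + 0.842·4.190 = 45.5 hours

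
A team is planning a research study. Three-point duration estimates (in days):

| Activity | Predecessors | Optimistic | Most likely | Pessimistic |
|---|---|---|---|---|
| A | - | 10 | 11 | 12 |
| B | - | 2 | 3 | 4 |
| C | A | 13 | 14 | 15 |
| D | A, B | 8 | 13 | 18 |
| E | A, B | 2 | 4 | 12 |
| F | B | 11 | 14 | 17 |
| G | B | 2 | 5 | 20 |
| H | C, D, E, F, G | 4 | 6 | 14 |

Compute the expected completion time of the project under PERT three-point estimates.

32 days

te_A = (10 + 4·11 + 12)/6 = 66/6 = 11
te_B = (2 + 4·3 + 4)/6 = 18/6 = 3
te_C = (13 + 4·14 + 15)/6 = 84/6 = 14
te_D = (8 + 4·13 + 18)/6 = 78/6 = 13
te_E = (2 + 4·4 + 12)/6 = 30/6 = 5
te_F = (11 + 4·14 + 17)/6 = 84/6 = 14
te_G = (2 + 4·5 + 20)/6 = 42/6 = 7
te_H = (4 + 4·6 + 14)/6 = 42/6 = 7

Forward pass:
ES_A = 0; EF_A = 11
ES_B = 0; EF_B = 3
ES_C = 11; EF_C = 11+14 = 25
ES_D = max(EF_A=11, EF_B=3) = 11; EF_D = 11+13 = 24
ES_E = max(EF_A=11, EF_B=3) = 11; EF_E = 11+5 = 16
ES_F = 3; EF_F = 3+14 = 17
ES_G = 3; EF_G = 3+7 = 10
ES_H = max(EF_C=25, EF_D=24, EF_E=16, EF_F=17, EF_G=10) = 25; EF_H = 25+7 = 32
Expected project duration μ = 32 days. Critical path: A → C → H.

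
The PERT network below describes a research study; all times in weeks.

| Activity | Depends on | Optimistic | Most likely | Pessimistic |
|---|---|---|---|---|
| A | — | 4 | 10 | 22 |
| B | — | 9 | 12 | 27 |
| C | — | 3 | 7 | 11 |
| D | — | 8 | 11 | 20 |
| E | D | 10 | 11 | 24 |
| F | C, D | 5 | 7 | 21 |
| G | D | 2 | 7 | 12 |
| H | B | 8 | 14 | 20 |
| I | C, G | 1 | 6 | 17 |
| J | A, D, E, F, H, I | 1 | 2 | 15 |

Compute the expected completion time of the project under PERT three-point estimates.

32 weeks

te_A = (4 + 4·10 + 22)/6 = 66/6 = 11
te_B = (9 + 4·12 + 27)/6 = 84/6 = 14
te_C = (3 + 4·7 + 11)/6 = 42/6 = 7
te_D = (8 + 4·11 + 20)/6 = 72/6 = 12
te_E = (10 + 4·11 + 24)/6 = 78/6 = 13
te_F = (5 + 4·7 + 21)/6 = 54/6 = 9
te_G = (2 + 4·7 + 12)/6 = 42/6 = 7
te_H = (8 + 4·14 + 20)/6 = 84/6 = 14
te_I = (1 + 4·6 + 17)/6 = 42/6 = 7
te_J = (1 + 4·2 + 15)/6 = 24/6 = 4

Forward pass:
ES_A = 0; EF_A = 11
ES_B = 0; EF_B = 14
ES_C = 0; EF_C = 7
ES_D = 0; EF_D = 12
ES_E = 12; EF_E = 12+13 = 25
ES_F = max(EF_C=7, EF_D=12) = 12; EF_F = 12+9 = 21
ES_G = 12; EF_G = 12+7 = 19
ES_H = 14; EF_H = 14+14 = 28
ES_I = max(EF_C=7, EF_G=19) = 19; EF_I = 19+7 = 26
ES_J = max(EF_A=11, EF_D=12, EF_E=25, EF_F=21, EF_H=28, EF_I=26) = 28; EF_J = 28+4 = 32
Expected project duration μ = 32 weeks. Critical path: B → H → J.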